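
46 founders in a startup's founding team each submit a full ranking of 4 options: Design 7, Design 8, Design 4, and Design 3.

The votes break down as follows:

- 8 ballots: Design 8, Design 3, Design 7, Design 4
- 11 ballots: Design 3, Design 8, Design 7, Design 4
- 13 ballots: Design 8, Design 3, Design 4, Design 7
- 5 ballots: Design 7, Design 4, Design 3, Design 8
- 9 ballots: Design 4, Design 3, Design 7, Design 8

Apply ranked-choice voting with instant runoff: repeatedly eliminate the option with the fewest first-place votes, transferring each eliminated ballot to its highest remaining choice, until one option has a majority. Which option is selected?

Design 8

Round 1: Design 8 21, Design 3 11, Design 4 9, Design 7 5. Design 7 has the fewest and is eliminated.
Round 2: Design 8 21, Design 4 14, Design 3 11. Design 3 has the fewest and is eliminated.
Round 3: Design 8 32, Design 4 14. Design 8 has a majority.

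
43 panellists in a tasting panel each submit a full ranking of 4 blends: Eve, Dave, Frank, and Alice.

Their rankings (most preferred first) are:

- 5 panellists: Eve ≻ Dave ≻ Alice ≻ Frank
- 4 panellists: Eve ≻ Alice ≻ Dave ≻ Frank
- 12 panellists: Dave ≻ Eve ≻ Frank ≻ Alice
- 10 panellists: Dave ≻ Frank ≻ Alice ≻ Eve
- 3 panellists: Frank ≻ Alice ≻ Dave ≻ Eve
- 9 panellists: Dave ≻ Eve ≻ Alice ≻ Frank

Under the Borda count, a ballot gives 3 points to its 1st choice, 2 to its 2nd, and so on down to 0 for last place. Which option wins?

Borda scores:
  Eve: 5·3 + 4·3 + 12·2 + 10·0 + 3·0 + 9·2 = 69
  Dave: 5·2 + 4·1 + 12·3 + 10·3 + 3·1 + 9·3 = 110
  Frank: 5·0 + 4·0 + 12·1 + 10·2 + 3·3 + 9·0 = 41
  Alice: 5·1 + 4·2 + 12·0 + 10·1 + 3·2 + 9·1 = 38
Dave has the highest total.

Dave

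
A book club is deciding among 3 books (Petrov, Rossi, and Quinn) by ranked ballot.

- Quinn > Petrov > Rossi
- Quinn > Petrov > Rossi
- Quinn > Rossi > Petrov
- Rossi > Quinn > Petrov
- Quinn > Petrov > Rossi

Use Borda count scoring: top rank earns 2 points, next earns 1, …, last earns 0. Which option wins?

Quinn

Borda scores:
  Petrov: 1 + 1 + 0 + 0 + 1 = 3
  Rossi: 0 + 0 + 1 + 2 + 0 = 3
  Quinn: 2 + 2 + 2 + 1 + 2 = 9
Quinn has the highest total.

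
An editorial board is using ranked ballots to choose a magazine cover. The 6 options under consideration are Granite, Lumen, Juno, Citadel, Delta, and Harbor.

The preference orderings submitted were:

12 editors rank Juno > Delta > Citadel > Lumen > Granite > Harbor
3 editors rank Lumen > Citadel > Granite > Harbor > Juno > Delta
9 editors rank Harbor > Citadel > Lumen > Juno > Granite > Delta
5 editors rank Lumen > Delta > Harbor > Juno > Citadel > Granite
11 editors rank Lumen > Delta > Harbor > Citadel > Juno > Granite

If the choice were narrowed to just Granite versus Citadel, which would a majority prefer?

Citadel

Ballots ranking Granite above Citadel: 0.
Ballots ranking Citadel above Granite: 12+3+9+5+11 = 40.
Citadel wins the head-to-head, 40–0.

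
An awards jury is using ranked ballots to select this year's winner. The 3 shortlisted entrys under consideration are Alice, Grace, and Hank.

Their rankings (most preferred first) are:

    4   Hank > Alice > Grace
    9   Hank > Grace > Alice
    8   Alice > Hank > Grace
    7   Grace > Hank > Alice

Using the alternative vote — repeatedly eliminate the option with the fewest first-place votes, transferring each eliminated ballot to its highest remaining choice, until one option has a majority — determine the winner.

Round 1: Hank 13, Alice 8, Grace 7. Grace has the fewest and is eliminated.
Round 2: Hank 20, Alice 8. Hank has a majority.

Hank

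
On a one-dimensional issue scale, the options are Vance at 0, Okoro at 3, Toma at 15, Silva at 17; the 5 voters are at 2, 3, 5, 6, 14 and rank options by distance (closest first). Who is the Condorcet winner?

Okoro

With single-peaked preferences on a line, the Condorcet winner is the candidate closest to the median voter.
The median voter (position 5) is closest to Okoro at 3.
Check: Okoro vs Toma — voters closer to Okoro: 4 of 5.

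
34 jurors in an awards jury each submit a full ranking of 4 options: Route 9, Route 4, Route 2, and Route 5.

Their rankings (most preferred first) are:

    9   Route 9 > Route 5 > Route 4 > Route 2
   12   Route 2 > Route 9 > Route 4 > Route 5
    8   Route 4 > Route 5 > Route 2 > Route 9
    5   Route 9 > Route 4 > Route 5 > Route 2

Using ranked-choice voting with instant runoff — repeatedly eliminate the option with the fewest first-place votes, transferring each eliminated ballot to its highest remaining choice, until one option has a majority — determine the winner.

Round 1: Route 9 14, Route 2 12, Route 4 8, Route 5 0. Route 5 has the fewest and is eliminated.
Round 2: Route 9 14, Route 2 12, Route 4 8. Route 4 has the fewest and is eliminated.
Round 3: Route 2 20, Route 9 14. Route 2 has a majority.

Route 2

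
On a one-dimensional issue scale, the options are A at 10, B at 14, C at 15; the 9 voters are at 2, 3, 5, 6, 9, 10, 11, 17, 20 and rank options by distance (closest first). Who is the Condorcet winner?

With single-peaked preferences on a line, the Condorcet winner is the candidate closest to the median voter.
The median voter (position 9) is closest to A at 10.
Check: A vs B — voters closer to A: 7 of 9.

A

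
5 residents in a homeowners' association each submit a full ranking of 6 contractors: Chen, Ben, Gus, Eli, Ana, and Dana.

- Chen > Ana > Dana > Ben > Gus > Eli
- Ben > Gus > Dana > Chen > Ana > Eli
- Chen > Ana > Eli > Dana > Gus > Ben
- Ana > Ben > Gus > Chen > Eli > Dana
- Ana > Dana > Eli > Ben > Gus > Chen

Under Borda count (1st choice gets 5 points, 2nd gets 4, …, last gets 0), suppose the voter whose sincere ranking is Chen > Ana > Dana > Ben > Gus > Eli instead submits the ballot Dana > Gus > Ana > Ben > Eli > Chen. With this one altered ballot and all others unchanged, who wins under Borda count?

Ana

Borda totals with the altered ballot: Chen 9, Ben 13, Gus 13, Eli 8, Ana 18, Dana 14.
The winner is unchanged: still Ana.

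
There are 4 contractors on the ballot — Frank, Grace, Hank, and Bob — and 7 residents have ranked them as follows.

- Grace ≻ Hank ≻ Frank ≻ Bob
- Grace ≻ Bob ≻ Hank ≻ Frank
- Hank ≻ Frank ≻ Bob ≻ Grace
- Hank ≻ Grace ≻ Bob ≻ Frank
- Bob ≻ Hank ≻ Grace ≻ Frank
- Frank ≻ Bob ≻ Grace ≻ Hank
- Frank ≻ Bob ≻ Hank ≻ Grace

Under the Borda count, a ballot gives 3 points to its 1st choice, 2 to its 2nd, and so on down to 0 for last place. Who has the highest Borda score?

Borda scores:
  Frank: 1 + 0 + 2 + 0 + 0 + 3 + 3 = 9
  Grace: 3 + 3 + 0 + 2 + 1 + 1 + 0 = 10
  Hank: 2 + 1 + 3 + 3 + 2 + 0 + 1 = 12
  Bob: 0 + 2 + 1 + 1 + 3 + 2 + 2 = 11
Hank has the highest total.

Hank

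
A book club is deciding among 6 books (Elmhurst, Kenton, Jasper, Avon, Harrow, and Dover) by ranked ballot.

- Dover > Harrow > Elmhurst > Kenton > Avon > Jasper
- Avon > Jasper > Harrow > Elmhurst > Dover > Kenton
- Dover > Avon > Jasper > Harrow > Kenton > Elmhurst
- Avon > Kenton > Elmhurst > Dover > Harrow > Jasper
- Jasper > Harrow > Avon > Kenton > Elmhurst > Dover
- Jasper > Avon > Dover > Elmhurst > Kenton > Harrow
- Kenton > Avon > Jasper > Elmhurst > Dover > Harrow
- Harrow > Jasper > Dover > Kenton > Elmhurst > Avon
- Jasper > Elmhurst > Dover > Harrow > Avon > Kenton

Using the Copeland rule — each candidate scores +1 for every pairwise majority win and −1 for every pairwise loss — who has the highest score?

Pairwise results:
  Elmhurst vs Kenton: Kenton wins 5–4.
  Elmhurst vs Jasper: Jasper wins 7–2.
  Elmhurst vs Avon: Avon wins 6–3.
  Elmhurst vs Harrow: Harrow wins 5–4.
  Elmhurst vs Dover: Elmhurst wins 5–4.
  Kenton vs Jasper: Jasper wins 6–3.
  Kenton vs Avon: Avon wins 6–3.
  Kenton vs Harrow: Harrow wins 6–3.
  Kenton vs Dover: Dover wins 6–3.
  Jasper vs Avon: Avon wins 5–4.
  Jasper vs Harrow: Jasper wins 6–3.
  Jasper vs Dover: Jasper wins 6–3.
  Avon vs Harrow: Avon wins 5–4.
  Avon vs Dover: Avon wins 5–4.
  Harrow vs Dover: Dover wins 6–3.
Copeland scores (wins − losses):
  Elmhurst: 1 − 4 = -3
  Kenton: 1 − 4 = -3
  Jasper: 4 − 1 = 3
  Avon: 5 − 0 = 5
  Harrow: 2 − 3 = -1
  Dover: 2 − 3 = -1
Avon has the best Copeland score.

Avon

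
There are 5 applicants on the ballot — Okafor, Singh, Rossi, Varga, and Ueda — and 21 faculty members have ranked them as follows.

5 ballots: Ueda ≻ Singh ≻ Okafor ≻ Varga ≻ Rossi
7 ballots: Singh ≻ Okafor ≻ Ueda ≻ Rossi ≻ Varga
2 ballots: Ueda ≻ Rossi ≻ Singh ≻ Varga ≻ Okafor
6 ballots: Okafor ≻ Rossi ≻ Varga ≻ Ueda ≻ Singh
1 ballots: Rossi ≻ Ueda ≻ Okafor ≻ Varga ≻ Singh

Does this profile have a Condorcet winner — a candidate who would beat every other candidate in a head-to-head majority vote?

No

Head-to-head results (21 voters total):
Okafor vs Singh: Singh wins 14–7.
Okafor vs Rossi: Okafor wins 18–3.
Okafor vs Varga: Okafor wins 19–2.
Okafor vs Ueda: Okafor wins 13–8.
Singh vs Rossi: Singh wins 12–9.
Singh vs Varga: Singh wins 14–7.
Singh vs Ueda: Ueda wins 14–7.
Rossi vs Varga: Rossi wins 16–5.
Rossi vs Ueda: Ueda wins 14–7.
Varga vs Ueda: Ueda wins 15–6.
No candidate beats all others: Okafor beats Ueda beats Singh beats Okafor, a majority cycle.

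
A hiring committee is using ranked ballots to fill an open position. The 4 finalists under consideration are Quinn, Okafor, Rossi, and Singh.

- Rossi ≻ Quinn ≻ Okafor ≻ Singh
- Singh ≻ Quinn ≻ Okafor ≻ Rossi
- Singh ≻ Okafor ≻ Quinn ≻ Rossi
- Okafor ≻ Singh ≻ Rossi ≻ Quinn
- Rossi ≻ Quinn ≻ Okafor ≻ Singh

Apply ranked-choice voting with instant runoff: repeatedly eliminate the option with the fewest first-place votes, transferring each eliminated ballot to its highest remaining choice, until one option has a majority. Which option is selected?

Round 1: Rossi 2, Singh 2, Okafor 1, Quinn 0. Quinn has the fewest and is eliminated.
Round 2: Rossi 2, Singh 2, Okafor 1. Okafor has the fewest and is eliminated.
Round 3: Singh 3, Rossi 2. Singh has a majority.

Singh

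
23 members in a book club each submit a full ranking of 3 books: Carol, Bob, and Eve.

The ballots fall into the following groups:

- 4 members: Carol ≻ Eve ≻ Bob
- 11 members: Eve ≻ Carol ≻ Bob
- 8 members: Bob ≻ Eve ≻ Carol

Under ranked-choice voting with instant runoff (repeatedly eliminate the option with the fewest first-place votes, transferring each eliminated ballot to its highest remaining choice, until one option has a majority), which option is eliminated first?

Round 1: Eve 11, Bob 8, Carol 4. Carol has the fewest and is eliminated.
Round 2: Eve 15, Bob 8. Eve has a majority.

Carol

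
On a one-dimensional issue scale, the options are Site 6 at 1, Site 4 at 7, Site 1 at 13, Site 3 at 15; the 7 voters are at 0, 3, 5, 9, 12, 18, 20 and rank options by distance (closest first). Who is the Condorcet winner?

Site 4

With single-peaked preferences on a line, the Condorcet winner is the candidate closest to the median voter.
The median voter (position 9) is closest to Site 4 at 7.
Check: Site 4 vs Site 6 — voters closer to Site 4: 5 of 7.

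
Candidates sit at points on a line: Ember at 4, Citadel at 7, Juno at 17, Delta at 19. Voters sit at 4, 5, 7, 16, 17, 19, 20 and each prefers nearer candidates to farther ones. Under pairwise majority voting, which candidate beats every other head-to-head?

With single-peaked preferences on a line, the Condorcet winner is the candidate closest to the median voter.
The median voter (position 16) is closest to Juno at 17.
Check: Juno vs Ember — voters closer to Juno: 4 of 7.

Juno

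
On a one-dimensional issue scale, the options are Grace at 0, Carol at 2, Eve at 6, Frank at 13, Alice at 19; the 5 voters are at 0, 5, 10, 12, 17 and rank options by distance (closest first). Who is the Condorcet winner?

With single-peaked preferences on a line, the Condorcet winner is the candidate closest to the median voter.
The median voter (position 10) is closest to Frank at 13.
Check: Frank vs Grace — voters closer to Frank: 3 of 5.

Frank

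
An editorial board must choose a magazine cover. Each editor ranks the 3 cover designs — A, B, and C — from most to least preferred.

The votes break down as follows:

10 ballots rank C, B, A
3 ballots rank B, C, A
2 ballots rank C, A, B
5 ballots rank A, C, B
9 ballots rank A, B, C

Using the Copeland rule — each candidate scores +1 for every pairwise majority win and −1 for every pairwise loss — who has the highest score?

C

Pairwise results:
  A vs B: A wins 16–13.
  A vs C: C wins 15–14.
  B vs C: C wins 17–12.
Copeland scores (wins − losses):
  A: 1 − 1 = 0
  B: 0 − 2 = -2
  C: 2 − 0 = 2
C has the best Copeland score.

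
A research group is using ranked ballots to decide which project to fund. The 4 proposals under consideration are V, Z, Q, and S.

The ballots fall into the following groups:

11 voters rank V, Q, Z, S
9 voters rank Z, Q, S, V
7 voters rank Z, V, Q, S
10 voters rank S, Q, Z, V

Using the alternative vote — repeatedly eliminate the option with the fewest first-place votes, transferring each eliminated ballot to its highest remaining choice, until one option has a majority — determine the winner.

Z

Round 1: Z 16, V 11, S 10, Q 0. Q has the fewest and is eliminated.
Round 2: Z 16, V 11, S 10. S has the fewest and is eliminated.
Round 3: Z 26, V 11. Z has a majority.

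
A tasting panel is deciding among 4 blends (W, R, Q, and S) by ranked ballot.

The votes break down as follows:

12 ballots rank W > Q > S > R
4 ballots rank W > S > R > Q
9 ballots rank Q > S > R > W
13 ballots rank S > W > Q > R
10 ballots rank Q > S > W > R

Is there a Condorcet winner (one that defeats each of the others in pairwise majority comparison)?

Head-to-head results (48 voters total):
W vs R: W wins 39–9.
W vs Q: W wins 29–19.
W vs S: S wins 32–16.
R vs Q: Q wins 44–4.
R vs S: S wins 48–0.
Q vs S: Q wins 31–17.
No candidate beats all others: W beats Q beats S beats W, a majority cycle.

No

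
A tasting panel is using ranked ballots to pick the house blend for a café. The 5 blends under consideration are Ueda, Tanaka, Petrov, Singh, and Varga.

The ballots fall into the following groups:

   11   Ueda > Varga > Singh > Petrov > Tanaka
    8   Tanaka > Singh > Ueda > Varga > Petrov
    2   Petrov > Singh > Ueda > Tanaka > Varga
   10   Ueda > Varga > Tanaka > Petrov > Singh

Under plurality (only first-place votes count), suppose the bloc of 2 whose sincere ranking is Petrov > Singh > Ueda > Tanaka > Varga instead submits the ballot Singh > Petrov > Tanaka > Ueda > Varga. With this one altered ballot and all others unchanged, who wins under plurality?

Ueda

First-place totals with the altered ballot: Ueda 21, Tanaka 8, Petrov 0, Singh 2, Varga 0.
The winner is unchanged: still Ueda.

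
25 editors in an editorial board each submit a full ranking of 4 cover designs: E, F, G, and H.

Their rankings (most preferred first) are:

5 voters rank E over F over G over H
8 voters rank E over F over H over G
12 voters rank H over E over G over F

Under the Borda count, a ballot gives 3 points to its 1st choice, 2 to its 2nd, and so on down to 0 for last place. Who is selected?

E

Borda scores:
  E: 5·3 + 8·3 + 12·2 = 63
  F: 5·2 + 8·2 + 12·0 = 26
  G: 5·1 + 8·0 + 12·1 = 17
  H: 5·0 + 8·1 + 12·3 = 44
E has the highest total.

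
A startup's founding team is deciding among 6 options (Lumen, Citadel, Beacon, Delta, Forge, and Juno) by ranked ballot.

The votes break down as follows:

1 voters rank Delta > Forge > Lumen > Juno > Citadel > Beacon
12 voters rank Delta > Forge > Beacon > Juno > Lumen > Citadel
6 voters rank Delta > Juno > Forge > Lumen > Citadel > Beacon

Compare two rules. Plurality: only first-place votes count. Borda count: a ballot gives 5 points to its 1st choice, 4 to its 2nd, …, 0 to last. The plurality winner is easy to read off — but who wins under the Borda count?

Plurality first-place counts: Lumen 0, Citadel 0, Beacon 0, Delta 19, Forge 0, Juno 0 → Delta.
Borda totals: Lumen 27, Citadel 7, Beacon 36, Delta 95, Forge 70, Juno 50 → Delta.

Delta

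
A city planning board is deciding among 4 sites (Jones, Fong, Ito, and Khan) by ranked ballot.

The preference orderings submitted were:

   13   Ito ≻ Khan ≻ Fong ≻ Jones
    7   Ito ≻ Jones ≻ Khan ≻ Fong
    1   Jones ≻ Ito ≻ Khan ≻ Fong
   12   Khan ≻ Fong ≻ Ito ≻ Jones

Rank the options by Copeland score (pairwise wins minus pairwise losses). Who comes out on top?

Pairwise results:
  Jones vs Fong: Fong wins 25–8.
  Jones vs Ito: Ito wins 32–1.
  Jones vs Khan: Khan wins 25–8.
  Fong vs Ito: Ito wins 21–12.
  Fong vs Khan: Khan wins 33–0.
  Ito vs Khan: Ito wins 21–12.
Copeland scores (wins − losses):
  Jones: 0 − 3 = -3
  Fong: 1 − 2 = -1
  Ito: 3 − 0 = 3
  Khan: 2 − 1 = 1
Ito has the best Copeland score.

Ito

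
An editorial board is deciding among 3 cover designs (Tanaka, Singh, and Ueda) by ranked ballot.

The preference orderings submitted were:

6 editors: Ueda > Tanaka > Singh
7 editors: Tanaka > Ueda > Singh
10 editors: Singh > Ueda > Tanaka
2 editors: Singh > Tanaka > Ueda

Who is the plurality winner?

Singh

First-place vote totals:
  Tanaka: 7
  Singh: 12
  Ueda: 6
Singh has the most first-place votes.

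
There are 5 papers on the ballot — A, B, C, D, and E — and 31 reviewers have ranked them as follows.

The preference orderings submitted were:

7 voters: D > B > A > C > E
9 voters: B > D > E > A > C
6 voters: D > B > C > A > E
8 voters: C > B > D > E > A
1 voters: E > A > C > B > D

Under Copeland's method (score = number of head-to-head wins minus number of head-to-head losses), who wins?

Pairwise results:
  A vs B: B wins 30–1.
  A vs C: A wins 17–14.
  A vs D: D wins 30–1.
  A vs E: E wins 18–13.
  B vs C: B wins 22–9.
  B vs D: B wins 18–13.
  B vs E: B wins 30–1.
  C vs D: D wins 22–9.
  C vs E: C wins 21–10.
  D vs E: D wins 30–1.
Copeland scores (wins − losses):
  A: 1 − 3 = -2
  B: 4 − 0 = 4
  C: 1 − 3 = -2
  D: 3 − 1 = 2
  E: 1 − 3 = -2
B has the best Copeland score.

B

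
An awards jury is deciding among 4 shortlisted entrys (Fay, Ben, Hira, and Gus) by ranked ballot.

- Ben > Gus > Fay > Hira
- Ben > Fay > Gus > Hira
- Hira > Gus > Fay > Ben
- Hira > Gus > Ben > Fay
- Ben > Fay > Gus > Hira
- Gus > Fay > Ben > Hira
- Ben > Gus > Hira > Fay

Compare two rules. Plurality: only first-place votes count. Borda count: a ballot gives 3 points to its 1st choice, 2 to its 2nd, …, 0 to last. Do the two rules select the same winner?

Yes

Plurality first-place counts: Fay 0, Ben 4, Hira 2, Gus 1 → Ben.
Borda totals: Fay 8, Ben 14, Hira 7, Gus 13 → Ben.
The two rules agree on Ben.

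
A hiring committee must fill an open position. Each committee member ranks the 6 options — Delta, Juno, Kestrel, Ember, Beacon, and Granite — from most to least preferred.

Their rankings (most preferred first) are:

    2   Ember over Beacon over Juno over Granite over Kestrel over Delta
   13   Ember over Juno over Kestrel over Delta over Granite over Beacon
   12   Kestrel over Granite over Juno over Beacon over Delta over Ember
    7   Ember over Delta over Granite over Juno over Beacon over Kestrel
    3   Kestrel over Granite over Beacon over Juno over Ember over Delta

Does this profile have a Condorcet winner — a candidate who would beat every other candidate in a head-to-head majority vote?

Head-to-head results (37 voters total):
Delta vs Juno: Juno wins 30–7.
Delta vs Kestrel: Kestrel wins 30–7.
Delta vs Ember: Ember wins 25–12.
Delta vs Beacon: Delta wins 20–17.
Delta vs Granite: Delta wins 20–17.
Juno vs Kestrel: Juno wins 22–15.
Juno vs Ember: Ember wins 22–15.
Juno vs Beacon: Juno wins 32–5.
Juno vs Granite: Granite wins 22–15.
Kestrel vs Ember: Ember wins 22–15.
Kestrel vs Beacon: Kestrel wins 28–9.
Kestrel vs Granite: Kestrel wins 28–9.
Ember vs Beacon: Ember wins 22–15.
Ember vs Granite: Ember wins 22–15.
Beacon vs Granite: Granite wins 35–2.
Ember beats each rival — Delta (25–12), Juno (22–15), Kestrel (22–15), Beacon (22–15), Granite (22–15) — so Ember is the Condorcet winner.

Yes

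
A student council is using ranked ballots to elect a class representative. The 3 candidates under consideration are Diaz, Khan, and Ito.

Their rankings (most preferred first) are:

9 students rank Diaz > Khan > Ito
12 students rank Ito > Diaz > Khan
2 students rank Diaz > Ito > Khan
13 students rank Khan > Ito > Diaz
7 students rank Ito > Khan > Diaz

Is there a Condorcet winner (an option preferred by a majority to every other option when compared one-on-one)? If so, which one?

Head-to-head results (43 voters total):
Diaz vs Khan: Diaz wins 23–20.
Diaz vs Ito: Ito wins 32–11.
Khan vs Ito: Khan wins 22–21.
No candidate beats all others: Diaz beats Khan beats Ito beats Diaz, a majority cycle.

No Condorcet winner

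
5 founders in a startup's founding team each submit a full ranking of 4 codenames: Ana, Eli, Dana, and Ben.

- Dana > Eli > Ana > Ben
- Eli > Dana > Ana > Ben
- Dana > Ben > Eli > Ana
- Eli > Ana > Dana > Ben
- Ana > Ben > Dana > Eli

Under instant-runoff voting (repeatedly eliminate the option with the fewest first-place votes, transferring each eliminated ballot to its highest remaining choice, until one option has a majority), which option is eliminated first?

Round 1: Eli 2, Dana 2, Ana 1, Ben 0. Ben has the fewest and is eliminated.
Round 2: Eli 2, Dana 2, Ana 1. Ana has the fewest and is eliminated.
Round 3: Dana 3, Eli 2. Dana has a majority.

Ben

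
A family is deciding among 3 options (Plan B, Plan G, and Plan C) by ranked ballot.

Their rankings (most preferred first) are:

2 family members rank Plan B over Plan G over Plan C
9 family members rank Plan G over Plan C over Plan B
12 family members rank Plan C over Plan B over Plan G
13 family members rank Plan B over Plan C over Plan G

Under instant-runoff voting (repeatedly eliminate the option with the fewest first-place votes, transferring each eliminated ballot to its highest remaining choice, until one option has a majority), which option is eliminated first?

Round 1: Plan B 15, Plan C 12, Plan G 9. Plan G has the fewest and is eliminated.
Round 2: Plan C 21, Plan B 15. Plan C has a majority.

Plan G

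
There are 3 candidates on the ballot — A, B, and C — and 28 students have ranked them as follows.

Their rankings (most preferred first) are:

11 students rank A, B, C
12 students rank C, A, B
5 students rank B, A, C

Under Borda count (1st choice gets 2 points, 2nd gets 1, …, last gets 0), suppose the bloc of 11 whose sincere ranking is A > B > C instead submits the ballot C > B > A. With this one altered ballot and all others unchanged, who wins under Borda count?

Borda totals with the altered ballot: A 17, B 21, C 46.
The switch changes the winner from A to C.

C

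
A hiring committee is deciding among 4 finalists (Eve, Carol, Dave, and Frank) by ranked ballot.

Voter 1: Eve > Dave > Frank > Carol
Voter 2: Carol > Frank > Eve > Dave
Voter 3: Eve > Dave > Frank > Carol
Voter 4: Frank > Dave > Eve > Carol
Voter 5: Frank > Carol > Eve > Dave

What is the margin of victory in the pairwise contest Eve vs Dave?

Ballots ranking Eve above Dave: 4.
Ballots ranking Dave above Eve: 1.
Eve wins 4–1, a margin of 3.

3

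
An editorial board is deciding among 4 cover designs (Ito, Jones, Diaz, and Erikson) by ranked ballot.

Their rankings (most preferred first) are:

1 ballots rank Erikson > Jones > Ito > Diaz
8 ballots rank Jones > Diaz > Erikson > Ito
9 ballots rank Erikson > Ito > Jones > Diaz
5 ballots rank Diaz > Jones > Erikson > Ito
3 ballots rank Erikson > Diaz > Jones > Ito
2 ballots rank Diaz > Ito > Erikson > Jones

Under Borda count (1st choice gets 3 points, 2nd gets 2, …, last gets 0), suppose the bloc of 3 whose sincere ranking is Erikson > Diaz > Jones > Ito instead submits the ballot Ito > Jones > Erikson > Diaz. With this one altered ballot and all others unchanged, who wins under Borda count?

Jones

Borda totals with the altered ballot: Ito 32, Jones 51, Diaz 37, Erikson 48.
The switch changes the winner from Erikson to Jones.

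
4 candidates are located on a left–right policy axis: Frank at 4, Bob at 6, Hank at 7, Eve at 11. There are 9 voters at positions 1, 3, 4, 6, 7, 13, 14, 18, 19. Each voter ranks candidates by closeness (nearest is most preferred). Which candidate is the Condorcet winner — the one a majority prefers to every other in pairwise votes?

With single-peaked preferences on a line, the Condorcet winner is the candidate closest to the median voter.
The median voter (position 7) is closest to Hank at 7.
Check: Hank vs Eve — voters closer to Hank: 5 of 9.

Hank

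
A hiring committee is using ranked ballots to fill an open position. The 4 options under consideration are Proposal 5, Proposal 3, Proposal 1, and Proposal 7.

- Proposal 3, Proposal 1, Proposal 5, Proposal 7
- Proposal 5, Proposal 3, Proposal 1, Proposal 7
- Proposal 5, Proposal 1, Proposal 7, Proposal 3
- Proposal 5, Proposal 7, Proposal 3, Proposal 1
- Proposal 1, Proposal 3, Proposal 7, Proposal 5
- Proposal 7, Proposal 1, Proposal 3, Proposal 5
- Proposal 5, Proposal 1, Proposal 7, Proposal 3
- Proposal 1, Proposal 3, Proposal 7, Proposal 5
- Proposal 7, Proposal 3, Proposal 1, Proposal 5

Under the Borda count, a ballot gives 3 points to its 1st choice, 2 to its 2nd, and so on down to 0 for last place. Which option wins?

Borda scores:
  Proposal 5: 1 + 3 + 3 + 3 + 0 + 0 + 3 + 0 + 0 = 13
  Proposal 3: 3 + 2 + 0 + 1 + 2 + 1 + 0 + 2 + 2 = 13
  Proposal 1: 2 + 1 + 2 + 0 + 3 + 2 + 2 + 3 + 1 = 16
  Proposal 7: 0 + 0 + 1 + 2 + 1 + 3 + 1 + 1 + 3 = 12
Proposal 1 has the highest total.

Proposal 1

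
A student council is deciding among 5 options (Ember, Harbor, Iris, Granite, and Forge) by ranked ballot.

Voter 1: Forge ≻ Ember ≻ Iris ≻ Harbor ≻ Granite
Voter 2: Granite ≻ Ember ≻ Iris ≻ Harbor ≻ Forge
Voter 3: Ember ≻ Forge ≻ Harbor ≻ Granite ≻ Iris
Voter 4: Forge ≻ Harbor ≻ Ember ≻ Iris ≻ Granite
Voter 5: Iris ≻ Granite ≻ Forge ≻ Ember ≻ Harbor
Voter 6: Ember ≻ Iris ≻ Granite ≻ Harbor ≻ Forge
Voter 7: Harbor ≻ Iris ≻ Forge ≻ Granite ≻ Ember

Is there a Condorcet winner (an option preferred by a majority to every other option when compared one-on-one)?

Head-to-head results (7 voters total):
Ember vs Harbor: Ember wins 5–2.
Ember vs Iris: Ember wins 5–2.
Ember vs Granite: Ember wins 4–3.
Ember vs Forge: Forge wins 4–3.
Harbor vs Iris: Iris wins 4–3.
Harbor vs Granite: Harbor wins 4–3.
Harbor vs Forge: Forge wins 4–3.
Iris vs Granite: Iris wins 5–2.
Iris vs Forge: Iris wins 4–3.
Granite vs Forge: Forge wins 4–3.
No candidate beats all others: Ember beats Iris beats Forge beats Ember, a majority cycle.

No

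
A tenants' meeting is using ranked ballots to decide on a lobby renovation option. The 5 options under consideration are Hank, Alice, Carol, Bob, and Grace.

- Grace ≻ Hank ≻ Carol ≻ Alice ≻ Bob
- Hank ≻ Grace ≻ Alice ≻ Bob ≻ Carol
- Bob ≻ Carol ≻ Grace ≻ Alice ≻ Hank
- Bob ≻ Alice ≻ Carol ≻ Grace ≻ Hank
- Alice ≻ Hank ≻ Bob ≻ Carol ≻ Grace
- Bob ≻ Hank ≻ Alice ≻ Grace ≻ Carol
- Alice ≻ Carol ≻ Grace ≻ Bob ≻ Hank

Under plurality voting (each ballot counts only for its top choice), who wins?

First-place vote totals:
  Hank: 1
  Alice: 2
  Carol: 0
  Bob: 3
  Grace: 1
Bob has the most first-place votes.

Bob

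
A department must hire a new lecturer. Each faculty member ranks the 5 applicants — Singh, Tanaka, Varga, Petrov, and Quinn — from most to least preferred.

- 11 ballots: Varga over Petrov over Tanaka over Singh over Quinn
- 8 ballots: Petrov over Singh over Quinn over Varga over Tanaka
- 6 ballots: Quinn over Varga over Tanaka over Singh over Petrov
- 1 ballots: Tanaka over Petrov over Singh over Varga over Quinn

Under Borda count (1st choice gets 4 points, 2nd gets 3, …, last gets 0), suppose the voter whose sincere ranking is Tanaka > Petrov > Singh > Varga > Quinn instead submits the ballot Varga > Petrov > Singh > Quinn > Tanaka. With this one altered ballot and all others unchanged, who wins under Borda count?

Borda totals with the altered ballot: Singh 43, Tanaka 34, Varga 74, Petrov 68, Quinn 41.
The winner is unchanged: still Varga.

Varga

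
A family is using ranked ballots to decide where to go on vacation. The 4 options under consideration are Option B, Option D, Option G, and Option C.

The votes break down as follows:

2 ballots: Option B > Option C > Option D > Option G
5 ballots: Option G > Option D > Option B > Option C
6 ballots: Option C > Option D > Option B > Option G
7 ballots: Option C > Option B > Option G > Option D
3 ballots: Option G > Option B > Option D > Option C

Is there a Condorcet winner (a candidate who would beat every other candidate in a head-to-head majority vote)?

Yes

Head-to-head results (23 voters total):
Option B vs Option D: Option B wins 12–11.
Option B vs Option G: Option B wins 15–8.
Option B vs Option C: Option C wins 13–10.
Option D vs Option G: Option G wins 15–8.
Option D vs Option C: Option C wins 15–8.
Option G vs Option C: Option C wins 15–8.
Option C beats each rival — Option B (13–10), Option D (15–8), Option G (15–8) — so Option C is the Condorcet winner.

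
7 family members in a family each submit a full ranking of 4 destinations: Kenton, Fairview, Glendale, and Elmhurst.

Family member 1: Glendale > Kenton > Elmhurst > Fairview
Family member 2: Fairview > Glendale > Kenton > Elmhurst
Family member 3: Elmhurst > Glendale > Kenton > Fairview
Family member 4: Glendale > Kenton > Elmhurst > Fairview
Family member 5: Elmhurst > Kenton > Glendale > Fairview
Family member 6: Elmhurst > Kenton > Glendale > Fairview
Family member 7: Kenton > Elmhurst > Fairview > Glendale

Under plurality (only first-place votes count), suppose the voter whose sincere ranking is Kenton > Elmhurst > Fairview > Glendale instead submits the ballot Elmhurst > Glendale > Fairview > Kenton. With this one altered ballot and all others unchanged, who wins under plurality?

First-place totals with the altered ballot: Kenton 0, Fairview 1, Glendale 2, Elmhurst 4.
The winner is unchanged: still Elmhurst.

Elmhurst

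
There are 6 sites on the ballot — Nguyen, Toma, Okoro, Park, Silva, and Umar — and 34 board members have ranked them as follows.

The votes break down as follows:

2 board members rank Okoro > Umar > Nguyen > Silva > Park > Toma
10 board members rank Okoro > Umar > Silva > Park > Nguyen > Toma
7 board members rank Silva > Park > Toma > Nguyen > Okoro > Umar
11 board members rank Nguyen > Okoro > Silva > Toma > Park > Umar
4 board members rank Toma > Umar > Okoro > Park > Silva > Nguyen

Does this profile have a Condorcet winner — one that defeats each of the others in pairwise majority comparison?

No

Head-to-head results (34 voters total):
Nguyen vs Toma: Nguyen wins 23–11.
Nguyen vs Okoro: Nguyen wins 18–16.
Nguyen vs Park: Park wins 21–13.
Nguyen vs Silva: Silva wins 21–13.
Nguyen vs Umar: Nguyen wins 18–16.
Toma vs Okoro: Okoro wins 23–11.
Toma vs Park: Park wins 19–15.
Toma vs Silva: Silva wins 30–4.
Toma vs Umar: Toma wins 22–12.
Okoro vs Park: Okoro wins 27–7.
Okoro vs Silva: Okoro wins 27–7.
Okoro vs Umar: Okoro wins 30–4.
Park vs Silva: Silva wins 30–4.
Park vs Umar: Park wins 18–16.
Silva vs Umar: Silva wins 18–16.
No candidate beats all others: Nguyen beats Okoro beats Park beats Nguyen, a majority cycle.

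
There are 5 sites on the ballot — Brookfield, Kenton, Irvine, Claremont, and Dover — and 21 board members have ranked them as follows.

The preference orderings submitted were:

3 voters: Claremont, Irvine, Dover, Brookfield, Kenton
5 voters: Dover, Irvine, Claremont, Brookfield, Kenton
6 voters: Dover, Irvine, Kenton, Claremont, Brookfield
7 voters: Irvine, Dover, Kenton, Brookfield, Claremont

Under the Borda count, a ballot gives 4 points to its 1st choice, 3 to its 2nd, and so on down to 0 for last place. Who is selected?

Dover

Borda scores:
  Brookfield: 3·1 + 5·1 + 6·0 + 7·1 = 15
  Kenton: 3·0 + 5·0 + 6·2 + 7·2 = 26
  Irvine: 3·3 + 5·3 + 6·3 + 7·4 = 70
  Claremont: 3·4 + 5·2 + 6·1 + 7·0 = 28
  Dover: 3·2 + 5·4 + 6·4 + 7·3 = 71
Dover has the highest total.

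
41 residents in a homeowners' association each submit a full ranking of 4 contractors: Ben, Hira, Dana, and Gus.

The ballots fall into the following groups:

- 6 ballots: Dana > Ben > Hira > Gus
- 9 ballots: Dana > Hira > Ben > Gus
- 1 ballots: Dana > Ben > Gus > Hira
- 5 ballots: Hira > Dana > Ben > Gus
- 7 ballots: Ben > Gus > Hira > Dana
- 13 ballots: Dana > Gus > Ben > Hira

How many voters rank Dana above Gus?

Ballots ranking Dana above Gus: 6+9+1+5+13 = 34.
Ballots ranking Gus above Dana: 7.
So 34 of 41 voters prefer Dana to Gus.

34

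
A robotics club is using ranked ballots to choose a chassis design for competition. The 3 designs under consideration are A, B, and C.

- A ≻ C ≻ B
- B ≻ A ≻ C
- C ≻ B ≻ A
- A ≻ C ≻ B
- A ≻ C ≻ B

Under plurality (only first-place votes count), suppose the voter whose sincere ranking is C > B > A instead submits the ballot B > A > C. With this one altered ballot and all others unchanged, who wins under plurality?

A

First-place totals with the altered ballot: A 3, B 2, C 0.
The winner is unchanged: still A.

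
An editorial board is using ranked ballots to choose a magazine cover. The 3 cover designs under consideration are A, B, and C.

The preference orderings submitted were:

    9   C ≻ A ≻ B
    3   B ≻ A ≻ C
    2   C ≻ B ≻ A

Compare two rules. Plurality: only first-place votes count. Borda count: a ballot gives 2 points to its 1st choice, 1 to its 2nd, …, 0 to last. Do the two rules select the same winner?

Plurality first-place counts: A 0, B 3, C 11 → C.
Borda totals: A 12, B 8, C 22 → C.
The two rules agree on C.

Yes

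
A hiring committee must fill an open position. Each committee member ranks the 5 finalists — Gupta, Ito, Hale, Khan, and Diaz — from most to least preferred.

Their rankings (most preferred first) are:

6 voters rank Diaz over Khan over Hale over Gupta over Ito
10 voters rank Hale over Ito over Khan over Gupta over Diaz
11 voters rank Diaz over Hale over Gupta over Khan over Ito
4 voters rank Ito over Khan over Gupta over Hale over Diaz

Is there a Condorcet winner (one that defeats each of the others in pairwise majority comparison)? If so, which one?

Diaz

Head-to-head results (31 voters total):
Gupta vs Ito: Gupta wins 17–14.
Gupta vs Hale: Hale wins 27–4.
Gupta vs Khan: Khan wins 20–11.
Gupta vs Diaz: Diaz wins 17–14.
Ito vs Hale: Hale wins 27–4.
Ito vs Khan: Khan wins 17–14.
Ito vs Diaz: Diaz wins 17–14.
Hale vs Khan: Hale wins 21–10.
Hale vs Diaz: Diaz wins 17–14.
Khan vs Diaz: Diaz wins 17–14.
Diaz beats each rival — Gupta (17–14), Ito (17–14), Hale (17–14), Khan (17–14) — so Diaz is the Condorcet winner.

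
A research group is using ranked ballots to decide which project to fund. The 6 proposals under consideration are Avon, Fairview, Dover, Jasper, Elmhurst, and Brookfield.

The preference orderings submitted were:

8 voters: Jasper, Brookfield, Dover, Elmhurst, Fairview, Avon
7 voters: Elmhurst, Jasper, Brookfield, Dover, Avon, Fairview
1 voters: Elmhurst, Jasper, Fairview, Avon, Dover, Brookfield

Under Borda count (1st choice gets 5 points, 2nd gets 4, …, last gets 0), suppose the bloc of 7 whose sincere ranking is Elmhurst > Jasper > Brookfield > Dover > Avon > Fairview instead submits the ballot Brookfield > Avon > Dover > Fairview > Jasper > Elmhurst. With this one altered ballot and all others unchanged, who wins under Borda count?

Borda totals with the altered ballot: Avon 30, Fairview 25, Dover 46, Jasper 51, Elmhurst 21, Brookfield 67.
The switch changes the winner from Jasper to Brookfield.

Brookfield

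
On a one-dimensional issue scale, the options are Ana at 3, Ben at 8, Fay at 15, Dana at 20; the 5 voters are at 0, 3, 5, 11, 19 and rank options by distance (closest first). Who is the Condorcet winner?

Ana

With single-peaked preferences on a line, the Condorcet winner is the candidate closest to the median voter.
The median voter (position 5) is closest to Ana at 3.
Check: Ana vs Dana — voters closer to Ana: 4 of 5.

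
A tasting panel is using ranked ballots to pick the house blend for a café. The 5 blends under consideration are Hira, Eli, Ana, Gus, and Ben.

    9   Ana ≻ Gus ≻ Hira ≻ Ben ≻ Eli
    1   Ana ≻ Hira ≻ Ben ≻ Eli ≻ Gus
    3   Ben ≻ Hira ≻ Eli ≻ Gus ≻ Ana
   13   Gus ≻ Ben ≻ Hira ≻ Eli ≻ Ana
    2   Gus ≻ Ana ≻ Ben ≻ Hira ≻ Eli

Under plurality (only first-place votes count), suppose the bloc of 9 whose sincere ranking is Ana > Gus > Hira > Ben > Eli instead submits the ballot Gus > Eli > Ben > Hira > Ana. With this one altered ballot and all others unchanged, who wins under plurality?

Gus

First-place totals with the altered ballot: Hira 0, Eli 0, Ana 1, Gus 24, Ben 3.
The winner is unchanged: still Gus.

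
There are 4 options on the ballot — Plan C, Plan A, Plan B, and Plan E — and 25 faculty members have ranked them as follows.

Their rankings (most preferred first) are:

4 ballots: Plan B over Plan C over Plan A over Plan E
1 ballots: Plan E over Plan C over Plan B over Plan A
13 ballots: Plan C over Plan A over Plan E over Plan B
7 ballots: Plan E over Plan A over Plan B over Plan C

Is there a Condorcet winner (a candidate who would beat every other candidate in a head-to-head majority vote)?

Head-to-head results (25 voters total):
Plan C vs Plan A: Plan C wins 18–7.
Plan C vs Plan B: Plan C wins 14–11.
Plan C vs Plan E: Plan C wins 17–8.
Plan A vs Plan B: Plan A wins 20–5.
Plan A vs Plan E: Plan A wins 17–8.
Plan B vs Plan E: Plan E wins 21–4.
Plan C beats each rival — Plan A (18–7), Plan B (14–11), Plan E (17–8) — so Plan C is the Condorcet winner.

Yes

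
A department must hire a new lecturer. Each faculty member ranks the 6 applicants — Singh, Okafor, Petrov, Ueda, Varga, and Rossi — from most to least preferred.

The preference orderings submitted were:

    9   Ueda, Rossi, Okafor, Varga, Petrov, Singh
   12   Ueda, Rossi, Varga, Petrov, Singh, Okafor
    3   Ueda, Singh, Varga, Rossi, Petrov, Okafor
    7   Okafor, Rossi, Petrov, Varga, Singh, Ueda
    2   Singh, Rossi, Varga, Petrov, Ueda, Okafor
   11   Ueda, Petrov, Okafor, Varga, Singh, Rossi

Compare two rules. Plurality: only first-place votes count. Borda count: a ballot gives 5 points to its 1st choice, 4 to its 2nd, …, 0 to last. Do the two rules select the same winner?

Yes

Plurality first-place counts: Singh 2, Okafor 7, Petrov 0, Ueda 35, Varga 0, Rossi 0 → Ueda.
Borda totals: Singh 52, Okafor 95, Petrov 105, Ueda 177, Varga 105, Rossi 126 → Ueda.
The two rules agree on Ueda.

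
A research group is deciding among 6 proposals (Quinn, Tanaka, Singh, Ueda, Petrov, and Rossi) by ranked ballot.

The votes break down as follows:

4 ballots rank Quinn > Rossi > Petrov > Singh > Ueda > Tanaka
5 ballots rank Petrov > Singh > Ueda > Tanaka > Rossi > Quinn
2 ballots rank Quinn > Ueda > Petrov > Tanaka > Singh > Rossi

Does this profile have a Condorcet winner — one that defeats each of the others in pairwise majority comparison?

Head-to-head results (11 voters total):
Quinn vs Tanaka: Quinn wins 6–5.
Quinn vs Singh: Quinn wins 6–5.
Quinn vs Ueda: Quinn wins 6–5.
Quinn vs Petrov: Quinn wins 6–5.
Quinn vs Rossi: Quinn wins 6–5.
Tanaka vs Singh: Singh wins 9–2.
Tanaka vs Ueda: Ueda wins 11–0.
Tanaka vs Petrov: Petrov wins 11–0.
Tanaka vs Rossi: Tanaka wins 7–4.
Singh vs Ueda: Singh wins 9–2.
Singh vs Petrov: Petrov wins 11–0.
Singh vs Rossi: Singh wins 7–4.
Ueda vs Petrov: Petrov wins 9–2.
Ueda vs Rossi: Ueda wins 7–4.
Petrov vs Rossi: Petrov wins 7–4.
Quinn beats each rival — Tanaka (6–5), Singh (6–5), Ueda (6–5), Petrov (6–5), Rossi (6–5) — so Quinn is the Condorcet winner.

Yes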